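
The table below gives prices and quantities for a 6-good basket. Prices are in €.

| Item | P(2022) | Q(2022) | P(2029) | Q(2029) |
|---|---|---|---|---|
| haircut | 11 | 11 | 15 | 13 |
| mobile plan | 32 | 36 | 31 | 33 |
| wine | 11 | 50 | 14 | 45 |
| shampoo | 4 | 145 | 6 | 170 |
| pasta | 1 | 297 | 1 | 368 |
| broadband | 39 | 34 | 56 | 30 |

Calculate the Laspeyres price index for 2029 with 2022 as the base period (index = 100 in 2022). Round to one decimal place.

Laspeyres price index uses base-period quantities as weights.
ΣP(2029)·Q(2022) = 15×11 + 31×36 + 14×50 + 6×145 + 1×297 + 56×34 = 165 + 1116 + 700 + 870 + 297 + 1904 = 5052
ΣP(2022)·Q(2022) = 11×11 + 32×36 + 11×50 + 4×145 + 1×297 + 39×34 = 121 + 1152 + 550 + 580 + 297 + 1326 = 4026
Index = 5052 / 4026 × 100 = 125.4844

125.5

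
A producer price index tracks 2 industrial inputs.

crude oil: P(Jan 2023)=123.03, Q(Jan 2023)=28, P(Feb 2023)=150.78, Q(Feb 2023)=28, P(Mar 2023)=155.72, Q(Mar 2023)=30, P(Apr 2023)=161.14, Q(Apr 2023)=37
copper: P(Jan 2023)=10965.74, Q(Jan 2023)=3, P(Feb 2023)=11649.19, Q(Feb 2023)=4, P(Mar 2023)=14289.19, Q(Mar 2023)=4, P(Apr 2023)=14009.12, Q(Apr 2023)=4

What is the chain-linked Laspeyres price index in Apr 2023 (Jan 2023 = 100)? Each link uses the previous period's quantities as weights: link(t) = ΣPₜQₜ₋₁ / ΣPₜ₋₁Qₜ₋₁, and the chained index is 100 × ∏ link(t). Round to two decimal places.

Link Jan 2023→Feb 2023:
ΣP(Feb 2023)Q(Jan 2023) = 150.78×28 + 11649.19×3 = 4221.84 + 34947.57 = 39169.41
ΣP(Jan 2023)Q(Jan 2023) = 123.03×28 + 10965.74×3 = 3444.84 + 32897.22 = 36342.06
link = 39169.41/36342.06 = 1.077798
Link Feb 2023→Mar 2023:
ΣP(Mar 2023)Q(Feb 2023) = 155.72×28 + 14289.19×4 = 4360.16 + 57156.76 = 61516.92
ΣP(Feb 2023)Q(Feb 2023) = 150.78×28 + 11649.19×4 = 4221.84 + 46596.76 = 50818.6
link = 61516.92/50818.6 = 1.210520
Link Mar 2023→Apr 2023:
ΣP(Apr 2023)Q(Mar 2023) = 161.14×30 + 14009.12×4 = 4834.2 + 56036.48 = 60870.68
ΣP(Mar 2023)Q(Mar 2023) = 155.72×30 + 14289.19×4 = 4671.6 + 57156.76 = 61828.36
link = 60870.68/61828.36 = 0.984511
Chained index = 100 × 1.077798 × 1.210520 × 0.984511 = 128.4487

128.45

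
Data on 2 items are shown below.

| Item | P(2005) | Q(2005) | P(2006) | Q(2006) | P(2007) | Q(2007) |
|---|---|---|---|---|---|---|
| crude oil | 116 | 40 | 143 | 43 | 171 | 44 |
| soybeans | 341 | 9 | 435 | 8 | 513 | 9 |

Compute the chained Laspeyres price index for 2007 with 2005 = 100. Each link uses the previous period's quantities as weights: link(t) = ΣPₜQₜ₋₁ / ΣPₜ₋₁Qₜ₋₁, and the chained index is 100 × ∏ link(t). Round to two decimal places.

Link 2005→2006:
ΣP(2006)Q(2005) = 143×40 + 435×9 = 5720 + 3915 = 9635
ΣP(2005)Q(2005) = 116×40 + 341×9 = 4640 + 3069 = 7709
link = 9635/7709 = 1.249838
Link 2006→2007:
ΣP(2007)Q(2006) = 171×43 + 513×8 = 7353 + 4104 = 11457
ΣP(2006)Q(2006) = 143×43 + 435×8 = 6149 + 3480 = 9629
link = 11457/9629 = 1.189843
Chained index = 100 × 1.249838 × 1.189843 = 148.7111

148.71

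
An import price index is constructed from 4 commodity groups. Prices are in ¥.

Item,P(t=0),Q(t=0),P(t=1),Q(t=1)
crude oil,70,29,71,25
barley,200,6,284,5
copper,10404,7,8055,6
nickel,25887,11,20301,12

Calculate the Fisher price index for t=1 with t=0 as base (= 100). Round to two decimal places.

78.55

Laspeyres component (base-period weights):
ΣP(t=1)Q(t=0) = 71×29 + 284×6 + 8055×7 + 20301×11 = 2059 + 1704 + 56385 + 223311 = 283459
ΣP(t=0)Q(t=0) = 70×29 + 200×6 + 10404×7 + 25887×11 = 2030 + 1200 + 72828 + 284757 = 360815
L = 283459 / 360815 × 100 = 78.5608
Paasche component (current-period weights):
ΣP(t=1)Q(t=1) = 71×25 + 284×5 + 8055×6 + 20301×12 = 1775 + 1420 + 48330 + 243612 = 295137
ΣP(t=0)Q(t=1) = 70×25 + 200×5 + 10404×6 + 25887×12 = 1750 + 1000 + 62424 + 310644 = 375818
P = 295137 / 375818 × 100 = 78.5319
Fisher = √(L × P) = √(78.5608 × 78.5319) = 78.5463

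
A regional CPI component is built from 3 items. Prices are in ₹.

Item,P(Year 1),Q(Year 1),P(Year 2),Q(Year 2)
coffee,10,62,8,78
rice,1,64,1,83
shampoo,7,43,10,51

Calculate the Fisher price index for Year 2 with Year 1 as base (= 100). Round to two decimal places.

100.13

Laspeyres component (base-period weights):
ΣP(Year 2)Q(Year 1) = 8×62 + 1×64 + 10×43 = 496 + 64 + 430 = 990
ΣP(Year 1)Q(Year 1) = 10×62 + 1×64 + 7×43 = 620 + 64 + 301 = 985
L = 990 / 985 × 100 = 100.5076
Paasche component (current-period weights):
ΣP(Year 2)Q(Year 2) = 8×78 + 1×83 + 10×51 = 624 + 83 + 510 = 1217
ΣP(Year 1)Q(Year 2) = 10×78 + 1×83 + 7×51 = 780 + 83 + 357 = 1220
P = 1217 / 1220 × 100 = 99.7541
Fisher = √(L × P) = √(100.5076 × 99.7541) = 100.1301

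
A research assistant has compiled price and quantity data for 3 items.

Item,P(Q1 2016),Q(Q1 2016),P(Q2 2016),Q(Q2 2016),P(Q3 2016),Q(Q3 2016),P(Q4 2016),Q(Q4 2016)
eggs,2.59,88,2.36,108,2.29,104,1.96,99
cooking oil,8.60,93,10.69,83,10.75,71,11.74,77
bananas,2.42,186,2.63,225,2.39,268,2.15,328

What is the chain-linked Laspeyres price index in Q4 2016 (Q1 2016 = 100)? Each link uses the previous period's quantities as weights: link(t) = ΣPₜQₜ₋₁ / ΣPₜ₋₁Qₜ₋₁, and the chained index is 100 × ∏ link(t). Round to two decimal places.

Link Q1 2016→Q2 2016:
ΣP(Q2 2016)Q(Q1 2016) = 2.36×88 + 10.69×93 + 2.63×186 = 207.68 + 994.17 + 489.18 = 1691.03
ΣP(Q1 2016)Q(Q1 2016) = 2.59×88 + 8.60×93 + 2.42×186 = 227.92 + 799.8 + 450.12 = 1477.84
link = 1691.03/1477.84 = 1.144258
Link Q2 2016→Q3 2016:
ΣP(Q3 2016)Q(Q2 2016) = 2.29×108 + 10.75×83 + 2.39×225 = 247.32 + 892.25 + 537.75 = 1677.32
ΣP(Q2 2016)Q(Q2 2016) = 2.36×108 + 10.69×83 + 2.63×225 = 254.88 + 887.27 + 591.75 = 1733.9
link = 1677.32/1733.9 = 0.967368
Link Q3 2016→Q4 2016:
ΣP(Q4 2016)Q(Q3 2016) = 1.96×104 + 11.74×71 + 2.15×268 = 203.84 + 833.54 + 576.2 = 1613.58
ΣP(Q3 2016)Q(Q3 2016) = 2.29×104 + 10.75×71 + 2.39×268 = 238.16 + 763.25 + 640.52 = 1641.93
link = 1613.58/1641.93 = 0.982734
Chained index = 100 × 1.144258 × 0.967368 × 0.982734 = 108.7806

108.78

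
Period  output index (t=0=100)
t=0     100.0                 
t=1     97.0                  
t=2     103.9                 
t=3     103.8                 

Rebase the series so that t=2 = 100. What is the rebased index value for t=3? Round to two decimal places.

Rebased(t=3) = 103.8 / 103.9 × 100 = 99.9038

99.90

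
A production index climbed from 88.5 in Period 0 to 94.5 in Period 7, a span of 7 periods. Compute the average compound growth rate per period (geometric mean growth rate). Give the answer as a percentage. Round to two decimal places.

0.94%

Growth factor = (94.5/88.5)^(1/7) = (1.067797)^(1/7) = 1.009415
Growth rate = 1.009415 − 1 = 0.009415 = 0.9415%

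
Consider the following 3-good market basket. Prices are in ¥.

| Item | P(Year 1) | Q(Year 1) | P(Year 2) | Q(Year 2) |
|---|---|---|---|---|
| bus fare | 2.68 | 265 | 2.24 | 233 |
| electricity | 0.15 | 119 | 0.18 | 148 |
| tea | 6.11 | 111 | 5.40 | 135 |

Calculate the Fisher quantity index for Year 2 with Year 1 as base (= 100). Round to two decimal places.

Laspeyres component (base-period weights):
ΣP(Year 1)Q(Year 2) = 2.68×233 + 0.15×148 + 6.11×135 = 624.44 + 22.2 + 824.85 = 1471.49
ΣP(Year 1)Q(Year 1) = 2.68×265 + 0.15×119 + 6.11×111 = 710.2 + 17.85 + 678.21 = 1406.26
L = 1471.49 / 1406.26 × 100 = 104.6385
Paasche component (current-period weights):
ΣP(Year 2)Q(Year 2) = 2.24×233 + 0.18×148 + 5.40×135 = 521.92 + 26.64 + 729 = 1277.56
ΣP(Year 2)Q(Year 1) = 2.24×265 + 0.18×119 + 5.40×111 = 593.6 + 21.42 + 599.4 = 1214.42
P = 1277.56 / 1214.42 × 100 = 105.1992
Fisher = √(L × P) = √(104.6385 × 105.1992) = 104.9185

104.92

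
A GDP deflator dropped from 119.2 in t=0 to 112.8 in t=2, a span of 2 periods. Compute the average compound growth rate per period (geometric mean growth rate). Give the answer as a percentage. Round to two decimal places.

Growth factor = (112.8/119.2)^(1/2) = (0.946309)^(1/2) = 0.972784
Growth rate = 0.972784 − 1 = -0.027216 = -2.7216%

-2.72%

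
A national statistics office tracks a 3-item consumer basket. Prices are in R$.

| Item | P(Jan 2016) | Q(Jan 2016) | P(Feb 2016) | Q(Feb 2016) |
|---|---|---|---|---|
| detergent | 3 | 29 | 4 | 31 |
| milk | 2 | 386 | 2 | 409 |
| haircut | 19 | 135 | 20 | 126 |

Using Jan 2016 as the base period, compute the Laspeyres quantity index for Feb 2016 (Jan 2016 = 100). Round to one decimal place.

Laspeyres quantity index uses base-period prices as weights.
ΣP(Jan 2016)·Q(Feb 2016) = 3×31 + 2×409 + 19×126 = 93 + 818 + 2394 = 3305
ΣP(Jan 2016)·Q(Jan 2016) = 3×29 + 2×386 + 19×135 = 87 + 772 + 2565 = 3424
Index = 3305 / 3424 × 100 = 96.5245

96.5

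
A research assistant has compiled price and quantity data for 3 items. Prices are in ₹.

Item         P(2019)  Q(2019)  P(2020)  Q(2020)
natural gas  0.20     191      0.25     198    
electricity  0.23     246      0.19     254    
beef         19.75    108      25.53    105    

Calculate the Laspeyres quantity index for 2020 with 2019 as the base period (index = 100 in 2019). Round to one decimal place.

97.5

Laspeyres quantity index uses base-period prices as weights.
ΣP(2019)·Q(2020) = 0.20×198 + 0.23×254 + 19.75×105 = 39.6 + 58.42 + 2073.75 = 2171.77
ΣP(2019)·Q(2019) = 0.20×191 + 0.23×246 + 19.75×108 = 38.2 + 56.58 + 2133 = 2227.78
Index = 2171.77 / 2227.78 × 100 = 97.4858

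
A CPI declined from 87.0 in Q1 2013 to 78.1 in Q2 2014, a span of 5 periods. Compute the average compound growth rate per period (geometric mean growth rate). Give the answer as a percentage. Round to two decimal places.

-2.14%

Growth factor = (78.1/87.0)^(1/5) = (0.897701)^(1/5) = 0.978648
Growth rate = 0.978648 − 1 = -0.021352 = -2.1352%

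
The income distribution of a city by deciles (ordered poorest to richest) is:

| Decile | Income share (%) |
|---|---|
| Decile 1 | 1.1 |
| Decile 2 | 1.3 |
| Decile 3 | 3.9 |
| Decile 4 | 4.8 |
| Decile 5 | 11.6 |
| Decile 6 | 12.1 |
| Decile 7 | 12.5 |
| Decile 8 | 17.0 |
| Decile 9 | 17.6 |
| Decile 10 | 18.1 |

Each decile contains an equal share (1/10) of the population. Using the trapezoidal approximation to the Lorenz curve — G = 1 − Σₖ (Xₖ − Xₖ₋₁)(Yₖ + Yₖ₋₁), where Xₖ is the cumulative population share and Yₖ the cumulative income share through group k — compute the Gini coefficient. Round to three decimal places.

Cumulative income shares Yₖ: 0.0110, 0.0240, 0.0630, 0.1110, 0.2270, 0.3480, 0.4730, 0.6430, 0.8190, 1.0000
Σ (Xₖ−Xₖ₋₁)(Yₖ+Yₖ₋₁) = (1/10)(0.0110+0.0000) + (1/10)(0.0240+0.0110) + (1/10)(0.0630+0.0240) + (1/10)(0.1110+0.0630) + (1/10)(0.2270+0.1110) + (1/10)(0.3480+0.2270) + (1/10)(0.4730+0.3480) + (1/10)(0.6430+0.4730) + (1/10)(0.8190+0.6430) + (1/10)(1.0000+0.8190)
  = 0.0011 + 0.0035 + 0.0087 + 0.0174 + 0.0338 + 0.0575 + 0.0821 + 0.1116 + 0.1462 + 0.1819 = 0.6438
G = 1 − 0.6438 = 0.3562

0.356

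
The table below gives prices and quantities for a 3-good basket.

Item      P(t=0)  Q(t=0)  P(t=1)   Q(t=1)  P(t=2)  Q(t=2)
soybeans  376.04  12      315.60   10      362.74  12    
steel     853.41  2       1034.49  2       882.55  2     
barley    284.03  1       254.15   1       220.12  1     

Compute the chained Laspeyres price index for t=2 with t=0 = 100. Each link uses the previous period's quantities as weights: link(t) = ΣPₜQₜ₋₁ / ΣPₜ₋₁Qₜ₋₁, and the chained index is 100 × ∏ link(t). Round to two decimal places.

96.25

Link t=0→t=1:
ΣP(t=1)Q(t=0) = 315.60×12 + 1034.49×2 + 254.15×1 = 3787.2 + 2068.98 + 254.15 = 6110.33
ΣP(t=0)Q(t=0) = 376.04×12 + 853.41×2 + 284.03×1 = 4512.48 + 1706.82 + 284.03 = 6503.33
link = 6110.33/6503.33 = 0.939569
Link t=1→t=2:
ΣP(t=2)Q(t=1) = 362.74×10 + 882.55×2 + 220.12×1 = 3627.4 + 1765.1 + 220.12 = 5612.62
ΣP(t=1)Q(t=1) = 315.60×10 + 1034.49×2 + 254.15×1 = 3156 + 2068.98 + 254.15 = 5479.13
link = 5612.62/5479.13 = 1.024363
Chained index = 100 × 0.939569 × 1.024363 = 96.2460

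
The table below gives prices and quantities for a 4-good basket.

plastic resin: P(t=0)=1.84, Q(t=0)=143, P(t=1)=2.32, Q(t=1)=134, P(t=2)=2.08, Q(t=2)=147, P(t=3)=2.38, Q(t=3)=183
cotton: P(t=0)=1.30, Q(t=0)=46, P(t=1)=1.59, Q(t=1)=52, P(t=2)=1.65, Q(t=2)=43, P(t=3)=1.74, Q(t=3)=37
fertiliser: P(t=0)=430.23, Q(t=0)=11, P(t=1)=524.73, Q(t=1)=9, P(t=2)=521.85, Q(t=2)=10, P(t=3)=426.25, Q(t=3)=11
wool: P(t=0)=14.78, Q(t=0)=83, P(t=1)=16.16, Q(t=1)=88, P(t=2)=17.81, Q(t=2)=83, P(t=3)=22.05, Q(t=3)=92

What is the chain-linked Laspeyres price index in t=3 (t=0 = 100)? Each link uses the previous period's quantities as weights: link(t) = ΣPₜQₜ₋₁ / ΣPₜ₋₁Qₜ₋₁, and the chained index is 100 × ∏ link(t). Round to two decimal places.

Link t=0→t=1:
ΣP(t=1)Q(t=0) = 2.32×143 + 1.59×46 + 524.73×11 + 16.16×83 = 331.76 + 73.14 + 5772.03 + 1341.28 = 7518.21
ΣP(t=0)Q(t=0) = 1.84×143 + 1.30×46 + 430.23×11 + 14.78×83 = 263.12 + 59.8 + 4732.53 + 1226.74 = 6282.19
link = 7518.21/6282.19 = 1.196750
Link t=1→t=2:
ΣP(t=2)Q(t=1) = 2.08×134 + 1.65×52 + 521.85×9 + 17.81×88 = 278.72 + 85.8 + 4696.65 + 1567.28 = 6628.45
ΣP(t=1)Q(t=1) = 2.32×134 + 1.59×52 + 524.73×9 + 16.16×88 = 310.88 + 82.68 + 4722.57 + 1422.08 = 6538.21
link = 6628.45/6538.21 = 1.013802
Link t=2→t=3:
ΣP(t=3)Q(t=2) = 2.38×147 + 1.74×43 + 426.25×10 + 22.05×83 = 349.86 + 74.82 + 4262.5 + 1830.15 = 6517.33
ΣP(t=2)Q(t=2) = 2.08×147 + 1.65×43 + 521.85×10 + 17.81×83 = 305.76 + 70.95 + 5218.5 + 1478.23 = 7073.44
link = 6517.33/7073.44 = 0.921381
Chained index = 100 × 1.196750 × 1.013802 × 0.921381 = 111.7881

111.79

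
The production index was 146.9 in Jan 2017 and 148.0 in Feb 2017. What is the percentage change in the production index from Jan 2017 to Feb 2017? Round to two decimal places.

0.75%

Change = (148.0 − 146.9) / 146.9 × 100
       = 1.1 / 146.9 × 100 = 0.7488%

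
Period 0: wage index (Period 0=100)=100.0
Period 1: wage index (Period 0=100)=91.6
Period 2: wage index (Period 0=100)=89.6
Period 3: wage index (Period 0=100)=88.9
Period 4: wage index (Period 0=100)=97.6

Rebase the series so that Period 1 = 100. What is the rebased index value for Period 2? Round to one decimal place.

97.8

Rebased(Period 2) = 89.6 / 91.6 × 100 = 97.8166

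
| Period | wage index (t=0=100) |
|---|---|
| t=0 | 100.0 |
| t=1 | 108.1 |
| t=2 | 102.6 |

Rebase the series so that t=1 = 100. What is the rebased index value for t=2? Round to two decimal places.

Rebased(t=2) = 102.6 / 108.1 × 100 = 94.9121

94.91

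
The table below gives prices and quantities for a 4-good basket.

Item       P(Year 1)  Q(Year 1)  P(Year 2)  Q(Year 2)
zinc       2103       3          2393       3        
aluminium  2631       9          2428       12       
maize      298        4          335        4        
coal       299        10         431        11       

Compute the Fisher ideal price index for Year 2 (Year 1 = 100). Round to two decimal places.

100.79

Laspeyres component (base-period weights):
ΣP(Year 2)Q(Year 1) = 2393×3 + 2428×9 + 335×4 + 431×10 = 7179 + 21852 + 1340 + 4310 = 34681
ΣP(Year 1)Q(Year 1) = 2103×3 + 2631×9 + 298×4 + 299×10 = 6309 + 23679 + 1192 + 2990 = 34170
L = 34681 / 34170 × 100 = 101.4955
Paasche component (current-period weights):
ΣP(Year 2)Q(Year 2) = 2393×3 + 2428×12 + 335×4 + 431×11 = 7179 + 29136 + 1340 + 4741 = 42396
ΣP(Year 1)Q(Year 2) = 2103×3 + 2631×12 + 298×4 + 299×11 = 6309 + 31572 + 1192 + 3289 = 42362
P = 42396 / 42362 × 100 = 100.0803
Fisher = √(L × P) = √(101.4955 × 100.0803) = 100.7854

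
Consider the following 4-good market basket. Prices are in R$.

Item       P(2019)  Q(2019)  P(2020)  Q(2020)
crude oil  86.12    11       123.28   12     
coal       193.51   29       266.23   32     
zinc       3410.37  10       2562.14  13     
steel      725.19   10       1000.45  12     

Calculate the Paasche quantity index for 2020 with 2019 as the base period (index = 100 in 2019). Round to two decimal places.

Paasche quantity index uses current-period prices as weights.
ΣP(2020)·Q(2020) = 123.28×12 + 266.23×32 + 2562.14×13 + 1000.45×12 = 1479.36 + 8519.36 + 33307.82 + 12005.4 = 55311.94
ΣP(2020)·Q(2019) = 123.28×11 + 266.23×29 + 2562.14×10 + 1000.45×10 = 1356.08 + 7720.67 + 25621.4 + 10004.5 = 44702.65
Index = 55311.94 / 44702.65 × 100 = 123.7330

123.73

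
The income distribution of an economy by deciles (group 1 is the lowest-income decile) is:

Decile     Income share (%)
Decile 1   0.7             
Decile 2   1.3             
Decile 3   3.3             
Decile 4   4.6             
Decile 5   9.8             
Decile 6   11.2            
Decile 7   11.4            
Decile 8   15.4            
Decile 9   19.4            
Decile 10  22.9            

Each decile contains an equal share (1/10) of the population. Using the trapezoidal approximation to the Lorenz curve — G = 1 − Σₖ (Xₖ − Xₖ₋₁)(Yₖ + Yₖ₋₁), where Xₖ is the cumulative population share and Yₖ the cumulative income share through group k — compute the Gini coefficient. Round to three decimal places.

Cumulative income shares Yₖ: 0.0070, 0.0200, 0.0530, 0.0990, 0.1970, 0.3090, 0.4230, 0.5770, 0.7710, 1.0000
Σ (Xₖ−Xₖ₋₁)(Yₖ+Yₖ₋₁) = (1/10)(0.0070+0.0000) + (1/10)(0.0200+0.0070) + (1/10)(0.0530+0.0200) + (1/10)(0.0990+0.0530) + (1/10)(0.1970+0.0990) + (1/10)(0.3090+0.1970) + (1/10)(0.4230+0.3090) + (1/10)(0.5770+0.4230) + (1/10)(0.7710+0.5770) + (1/10)(1.0000+0.7710)
  = 0.0007 + 0.0027 + 0.0073 + 0.0152 + 0.0296 + 0.0506 + 0.0732 + 0.1000 + 0.1348 + 0.1771 = 0.5912
G = 1 − 0.5912 = 0.4088

0.409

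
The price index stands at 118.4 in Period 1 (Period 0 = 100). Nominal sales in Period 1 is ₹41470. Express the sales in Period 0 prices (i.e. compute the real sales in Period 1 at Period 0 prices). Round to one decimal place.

35025.3

Real = Nominal ÷ (Index/100) = 41470 ÷ (118.4/100)
     = 41470 ÷ 1.184 = 35025.3378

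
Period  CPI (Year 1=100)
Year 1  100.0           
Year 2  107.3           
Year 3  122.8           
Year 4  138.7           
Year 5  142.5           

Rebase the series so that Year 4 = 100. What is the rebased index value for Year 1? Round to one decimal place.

72.1

Rebased(Year 1) = 100.0 / 138.7 × 100 = 72.0981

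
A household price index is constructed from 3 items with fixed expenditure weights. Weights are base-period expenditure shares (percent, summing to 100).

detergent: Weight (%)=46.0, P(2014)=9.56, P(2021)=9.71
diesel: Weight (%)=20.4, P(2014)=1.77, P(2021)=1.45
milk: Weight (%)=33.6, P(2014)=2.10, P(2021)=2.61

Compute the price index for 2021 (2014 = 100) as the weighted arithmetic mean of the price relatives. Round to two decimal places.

detergent: 46.0 × (9.71/9.56) = 46.0 × 1.015690 = 46.7218
diesel: 20.4 × (1.45/1.77) = 20.4 × 0.819209 = 16.7119
milk: 33.6 × (2.61/2.10) = 33.6 × 1.242857 = 41.7600
Index = Σ wᵢ·(p₁ᵢ/p₀ᵢ) = 46.7218 + 16.7119 + 41.7600 = 105.1936

105.19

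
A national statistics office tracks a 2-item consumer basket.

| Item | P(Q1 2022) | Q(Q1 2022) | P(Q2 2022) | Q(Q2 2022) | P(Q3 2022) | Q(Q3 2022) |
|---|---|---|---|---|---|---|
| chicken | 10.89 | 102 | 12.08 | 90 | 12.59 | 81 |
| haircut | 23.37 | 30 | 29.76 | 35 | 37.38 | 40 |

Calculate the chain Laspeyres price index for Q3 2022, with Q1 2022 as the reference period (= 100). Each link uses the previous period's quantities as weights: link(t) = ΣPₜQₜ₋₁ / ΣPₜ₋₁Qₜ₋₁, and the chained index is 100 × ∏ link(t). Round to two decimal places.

134.50

Link Q1 2022→Q2 2022:
ΣP(Q2 2022)Q(Q1 2022) = 12.08×102 + 29.76×30 = 1232.16 + 892.8 = 2124.96
ΣP(Q1 2022)Q(Q1 2022) = 10.89×102 + 23.37×30 = 1110.78 + 701.1 = 1811.88
link = 2124.96/1811.88 = 1.172793
Link Q2 2022→Q3 2022:
ΣP(Q3 2022)Q(Q2 2022) = 12.59×90 + 37.38×35 = 1133.1 + 1308.3 = 2441.4
ΣP(Q2 2022)Q(Q2 2022) = 12.08×90 + 29.76×35 = 1087.2 + 1041.6 = 2128.8
link = 2441.4/2128.8 = 1.146843
Chained index = 100 × 1.172793 × 1.146843 = 134.5010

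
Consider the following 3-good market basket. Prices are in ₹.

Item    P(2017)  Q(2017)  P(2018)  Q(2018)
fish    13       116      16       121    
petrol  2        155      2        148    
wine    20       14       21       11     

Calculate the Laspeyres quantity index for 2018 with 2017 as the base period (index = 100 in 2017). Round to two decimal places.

Laspeyres quantity index uses base-period prices as weights.
ΣP(2017)·Q(2018) = 13×121 + 2×148 + 20×11 = 1573 + 296 + 220 = 2089
ΣP(2017)·Q(2017) = 13×116 + 2×155 + 20×14 = 1508 + 310 + 280 = 2098
Index = 2089 / 2098 × 100 = 99.5710

99.57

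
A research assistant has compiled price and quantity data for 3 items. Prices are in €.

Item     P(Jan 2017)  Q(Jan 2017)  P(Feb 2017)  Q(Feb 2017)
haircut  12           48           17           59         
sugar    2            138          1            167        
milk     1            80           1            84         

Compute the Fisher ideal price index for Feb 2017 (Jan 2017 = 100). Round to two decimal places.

111.16

Laspeyres component (base-period weights):
ΣP(Feb 2017)Q(Jan 2017) = 17×48 + 1×138 + 1×80 = 816 + 138 + 80 = 1034
ΣP(Jan 2017)Q(Jan 2017) = 12×48 + 2×138 + 1×80 = 576 + 276 + 80 = 932
L = 1034 / 932 × 100 = 110.9442
Paasche component (current-period weights):
ΣP(Feb 2017)Q(Feb 2017) = 17×59 + 1×167 + 1×84 = 1003 + 167 + 84 = 1254
ΣP(Jan 2017)Q(Feb 2017) = 12×59 + 2×167 + 1×84 = 708 + 334 + 84 = 1126
P = 1254 / 1126 × 100 = 111.3677
Fisher = √(L × P) = √(110.9442 × 111.3677) = 111.1557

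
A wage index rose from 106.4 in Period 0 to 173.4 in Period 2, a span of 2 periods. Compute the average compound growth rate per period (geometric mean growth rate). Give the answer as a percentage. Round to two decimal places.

27.66%

Growth factor = (173.4/106.4)^(1/2) = (1.629699)^(1/2) = 1.276597
Growth rate = 1.276597 − 1 = 0.276597 = 27.6597%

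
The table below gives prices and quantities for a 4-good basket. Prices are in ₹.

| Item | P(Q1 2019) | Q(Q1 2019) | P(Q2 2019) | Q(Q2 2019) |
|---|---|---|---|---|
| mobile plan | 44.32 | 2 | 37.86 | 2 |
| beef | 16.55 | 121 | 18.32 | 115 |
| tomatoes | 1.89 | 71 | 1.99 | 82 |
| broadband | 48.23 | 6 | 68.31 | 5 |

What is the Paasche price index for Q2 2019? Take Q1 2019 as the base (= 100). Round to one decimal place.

112.5

Paasche price index uses current-period quantities as weights.
ΣP(Q2 2019)·Q(Q2 2019) = 37.86×2 + 18.32×115 + 1.99×82 + 68.31×5 = 75.72 + 2106.8 + 163.18 + 341.55 = 2687.25
ΣP(Q1 2019)·Q(Q2 2019) = 44.32×2 + 16.55×115 + 1.89×82 + 48.23×5 = 88.64 + 1903.25 + 154.98 + 241.15 = 2388.02
Index = 2687.25 / 2388.02 × 100 = 112.5305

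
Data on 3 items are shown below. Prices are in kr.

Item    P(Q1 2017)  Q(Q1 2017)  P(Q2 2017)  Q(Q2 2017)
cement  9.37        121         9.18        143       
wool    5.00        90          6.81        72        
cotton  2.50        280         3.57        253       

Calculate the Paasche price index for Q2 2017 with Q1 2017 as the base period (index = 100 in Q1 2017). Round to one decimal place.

Paasche price index uses current-period quantities as weights.
ΣP(Q2 2017)·Q(Q2 2017) = 9.18×143 + 6.81×72 + 3.57×253 = 1312.74 + 490.32 + 903.21 = 2706.27
ΣP(Q1 2017)·Q(Q2 2017) = 9.37×143 + 5.00×72 + 2.50×253 = 1339.91 + 360 + 632.5 = 2332.41
Index = 2706.27 / 2332.41 × 100 = 116.0289

116.0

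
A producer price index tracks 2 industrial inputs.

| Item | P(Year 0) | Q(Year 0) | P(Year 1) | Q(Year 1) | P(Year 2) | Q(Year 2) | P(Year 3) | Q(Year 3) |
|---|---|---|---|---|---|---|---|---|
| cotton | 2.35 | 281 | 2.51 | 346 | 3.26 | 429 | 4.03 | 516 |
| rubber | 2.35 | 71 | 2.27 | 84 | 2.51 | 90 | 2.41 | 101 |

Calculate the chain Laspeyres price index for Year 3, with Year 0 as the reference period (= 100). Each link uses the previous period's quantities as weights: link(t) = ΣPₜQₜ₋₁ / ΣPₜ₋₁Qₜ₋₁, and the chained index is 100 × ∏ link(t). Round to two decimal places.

158.60

Link Year 0→Year 1:
ΣP(Year 1)Q(Year 0) = 2.51×281 + 2.27×71 = 705.31 + 161.17 = 866.48
ΣP(Year 0)Q(Year 0) = 2.35×281 + 2.35×71 = 660.35 + 166.85 = 827.2
link = 866.48/827.2 = 1.047485
Link Year 1→Year 2:
ΣP(Year 2)Q(Year 1) = 3.26×346 + 2.51×84 = 1127.96 + 210.84 = 1338.8
ΣP(Year 1)Q(Year 1) = 2.51×346 + 2.27×84 = 868.46 + 190.68 = 1059.14
link = 1338.8/1059.14 = 1.264044
Link Year 2→Year 3:
ΣP(Year 3)Q(Year 2) = 4.03×429 + 2.41×90 = 1728.87 + 216.9 = 1945.77
ΣP(Year 2)Q(Year 2) = 3.26×429 + 2.51×90 = 1398.54 + 225.9 = 1624.44
link = 1945.77/1624.44 = 1.197810
Chained index = 100 × 1.047485 × 1.264044 × 1.197810 = 158.5982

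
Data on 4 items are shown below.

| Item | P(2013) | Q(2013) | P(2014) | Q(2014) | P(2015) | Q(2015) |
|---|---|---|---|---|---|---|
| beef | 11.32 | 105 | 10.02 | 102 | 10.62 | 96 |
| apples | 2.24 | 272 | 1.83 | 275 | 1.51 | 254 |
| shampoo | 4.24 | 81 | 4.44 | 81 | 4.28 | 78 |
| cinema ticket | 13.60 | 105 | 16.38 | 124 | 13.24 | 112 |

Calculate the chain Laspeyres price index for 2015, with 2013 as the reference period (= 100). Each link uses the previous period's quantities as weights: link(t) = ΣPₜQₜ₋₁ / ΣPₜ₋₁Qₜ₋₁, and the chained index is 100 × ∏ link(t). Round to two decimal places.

Link 2013→2014:
ΣP(2014)Q(2013) = 10.02×105 + 1.83×272 + 4.44×81 + 16.38×105 = 1052.1 + 497.76 + 359.64 + 1719.9 = 3629.4
ΣP(2013)Q(2013) = 11.32×105 + 2.24×272 + 4.24×81 + 13.60×105 = 1188.6 + 609.28 + 343.44 + 1428 = 3569.32
link = 3629.4/3569.32 = 1.016832
Link 2014→2015:
ΣP(2015)Q(2014) = 10.62×102 + 1.51×275 + 4.28×81 + 13.24×124 = 1083.24 + 415.25 + 346.68 + 1641.76 = 3486.93
ΣP(2014)Q(2014) = 10.02×102 + 1.83×275 + 4.44×81 + 16.38×124 = 1022.04 + 503.25 + 359.64 + 2031.12 = 3916.05
link = 3486.93/3916.05 = 0.890420
Chained index = 100 × 1.016832 × 0.890420 = 90.5408

90.54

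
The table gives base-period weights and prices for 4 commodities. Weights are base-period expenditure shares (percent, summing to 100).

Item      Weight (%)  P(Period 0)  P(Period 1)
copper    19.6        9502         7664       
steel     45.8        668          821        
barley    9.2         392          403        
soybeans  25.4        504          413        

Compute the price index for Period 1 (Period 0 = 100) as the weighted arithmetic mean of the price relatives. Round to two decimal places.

102.37

copper: 19.6 × (7664/9502) = 19.6 × 0.806567 = 15.8087
steel: 45.8 × (821/668) = 45.8 × 1.229042 = 56.2901
barley: 9.2 × (403/392) = 9.2 × 1.028061 = 9.4582
soybeans: 25.4 × (413/504) = 25.4 × 0.819444 = 20.8139
Index = Σ wᵢ·(p₁ᵢ/p₀ᵢ) = 15.8087 + 56.2901 + 9.4582 + 20.8139 = 102.3709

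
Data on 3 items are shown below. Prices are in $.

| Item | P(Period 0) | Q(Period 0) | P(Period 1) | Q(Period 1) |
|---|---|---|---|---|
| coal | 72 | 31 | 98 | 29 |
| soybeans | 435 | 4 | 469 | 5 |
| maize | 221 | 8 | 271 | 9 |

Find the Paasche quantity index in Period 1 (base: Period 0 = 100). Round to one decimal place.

Paasche quantity index uses current-period prices as weights.
ΣP(Period 1)·Q(Period 1) = 98×29 + 469×5 + 271×9 = 2842 + 2345 + 2439 = 7626
ΣP(Period 1)·Q(Period 0) = 98×31 + 469×4 + 271×8 = 3038 + 1876 + 2168 = 7082
Index = 7626 / 7082 × 100 = 107.6814

107.7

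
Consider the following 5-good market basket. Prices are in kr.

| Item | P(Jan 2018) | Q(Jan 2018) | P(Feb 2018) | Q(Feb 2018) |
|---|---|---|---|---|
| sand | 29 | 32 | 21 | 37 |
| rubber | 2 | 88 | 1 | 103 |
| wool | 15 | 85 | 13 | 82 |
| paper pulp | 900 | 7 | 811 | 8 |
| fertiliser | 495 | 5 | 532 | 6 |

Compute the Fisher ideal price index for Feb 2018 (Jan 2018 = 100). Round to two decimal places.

91.58

Laspeyres component (base-period weights):
ΣP(Feb 2018)Q(Jan 2018) = 21×32 + 1×88 + 13×85 + 811×7 + 532×5 = 672 + 88 + 1105 + 5677 + 2660 = 10202
ΣP(Jan 2018)Q(Jan 2018) = 29×32 + 2×88 + 15×85 + 900×7 + 495×5 = 928 + 176 + 1275 + 6300 + 2475 = 11154
L = 10202 / 11154 × 100 = 91.4649
Paasche component (current-period weights):
ΣP(Feb 2018)Q(Feb 2018) = 21×37 + 1×103 + 13×82 + 811×8 + 532×6 = 777 + 103 + 1066 + 6488 + 3192 = 11626
ΣP(Jan 2018)Q(Feb 2018) = 29×37 + 2×103 + 15×82 + 900×8 + 495×6 = 1073 + 206 + 1230 + 7200 + 2970 = 12679
P = 11626 / 12679 × 100 = 91.6949
Fisher = √(L × P) = √(91.4649 × 91.6949) = 91.5799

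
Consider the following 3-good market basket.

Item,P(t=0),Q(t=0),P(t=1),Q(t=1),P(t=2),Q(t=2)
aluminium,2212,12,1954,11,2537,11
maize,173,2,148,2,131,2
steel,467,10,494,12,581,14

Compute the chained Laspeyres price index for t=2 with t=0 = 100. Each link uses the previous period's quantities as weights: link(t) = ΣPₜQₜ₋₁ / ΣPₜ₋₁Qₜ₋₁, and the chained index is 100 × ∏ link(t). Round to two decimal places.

115.23

Link t=0→t=1:
ΣP(t=1)Q(t=0) = 1954×12 + 148×2 + 494×10 = 23448 + 296 + 4940 = 28684
ΣP(t=0)Q(t=0) = 2212×12 + 173×2 + 467×10 = 26544 + 346 + 4670 = 31560
link = 28684/31560 = 0.908872
Link t=1→t=2:
ΣP(t=2)Q(t=1) = 2537×11 + 131×2 + 581×12 = 27907 + 262 + 6972 = 35141
ΣP(t=1)Q(t=1) = 1954×11 + 148×2 + 494×12 = 21494 + 296 + 5928 = 27718
link = 35141/27718 = 1.267804
Chained index = 100 × 0.908872 × 1.267804 = 115.2272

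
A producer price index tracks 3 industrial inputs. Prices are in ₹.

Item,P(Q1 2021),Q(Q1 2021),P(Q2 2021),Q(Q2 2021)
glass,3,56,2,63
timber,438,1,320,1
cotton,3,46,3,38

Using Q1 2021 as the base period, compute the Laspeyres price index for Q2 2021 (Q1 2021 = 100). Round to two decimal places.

76.61

Laspeyres price index uses base-period quantities as weights.
ΣP(Q2 2021)·Q(Q1 2021) = 2×56 + 320×1 + 3×46 = 112 + 320 + 138 = 570
ΣP(Q1 2021)·Q(Q1 2021) = 3×56 + 438×1 + 3×46 = 168 + 438 + 138 = 744
Index = 570 / 744 × 100 = 76.6129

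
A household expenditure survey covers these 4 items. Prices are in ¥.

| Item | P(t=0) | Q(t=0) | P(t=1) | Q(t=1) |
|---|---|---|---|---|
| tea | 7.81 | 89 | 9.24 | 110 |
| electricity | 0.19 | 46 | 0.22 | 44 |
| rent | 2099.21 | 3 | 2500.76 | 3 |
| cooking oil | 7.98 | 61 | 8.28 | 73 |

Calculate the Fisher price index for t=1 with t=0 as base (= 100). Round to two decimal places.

Laspeyres component (base-period weights):
ΣP(t=1)Q(t=0) = 9.24×89 + 0.22×46 + 2500.76×3 + 8.28×61 = 822.36 + 10.12 + 7502.28 + 505.08 = 8839.84
ΣP(t=0)Q(t=0) = 7.81×89 + 0.19×46 + 2099.21×3 + 7.98×61 = 695.09 + 8.74 + 6297.63 + 486.78 = 7488.24
L = 8839.84 / 7488.24 × 100 = 118.0496
Paasche component (current-period weights):
ΣP(t=1)Q(t=1) = 9.24×110 + 0.22×44 + 2500.76×3 + 8.28×73 = 1016.4 + 9.68 + 7502.28 + 604.44 = 9132.8
ΣP(t=0)Q(t=1) = 7.81×110 + 0.19×44 + 2099.21×3 + 7.98×73 = 859.1 + 8.36 + 6297.63 + 582.54 = 7747.63
P = 9132.8 / 7747.63 × 100 = 117.8786
Fisher = √(L × P) = √(118.0496 × 117.8786) = 117.9641

117.96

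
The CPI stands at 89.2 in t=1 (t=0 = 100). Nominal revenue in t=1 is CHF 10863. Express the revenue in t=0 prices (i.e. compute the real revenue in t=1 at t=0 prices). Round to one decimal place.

12178.3

Real = Nominal ÷ (Index/100) = 10863 ÷ (89.2/100)
     = 10863 ÷ 0.892 = 12178.2511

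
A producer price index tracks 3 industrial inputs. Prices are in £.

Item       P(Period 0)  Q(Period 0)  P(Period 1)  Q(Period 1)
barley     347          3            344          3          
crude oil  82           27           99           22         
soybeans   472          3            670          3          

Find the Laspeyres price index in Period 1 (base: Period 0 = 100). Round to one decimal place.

122.4

Laspeyres price index uses base-period quantities as weights.
ΣP(Period 1)·Q(Period 0) = 344×3 + 99×27 + 670×3 = 1032 + 2673 + 2010 = 5715
ΣP(Period 0)·Q(Period 0) = 347×3 + 82×27 + 472×3 = 1041 + 2214 + 1416 = 4671
Index = 5715 / 4671 × 100 = 122.3507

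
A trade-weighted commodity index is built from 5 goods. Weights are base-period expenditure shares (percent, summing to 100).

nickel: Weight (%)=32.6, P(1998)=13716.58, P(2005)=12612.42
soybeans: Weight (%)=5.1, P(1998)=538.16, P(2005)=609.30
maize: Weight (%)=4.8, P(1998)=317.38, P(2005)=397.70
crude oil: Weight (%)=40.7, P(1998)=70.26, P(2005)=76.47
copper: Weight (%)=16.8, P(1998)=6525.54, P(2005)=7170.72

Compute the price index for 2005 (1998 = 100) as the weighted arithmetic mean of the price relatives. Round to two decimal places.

104.52

nickel: 32.6 × (12612.42/13716.58) = 32.6 × 0.919502 = 29.9758
soybeans: 5.1 × (609.30/538.16) = 5.1 × 1.132191 = 5.7742
maize: 4.8 × (397.70/317.38) = 4.8 × 1.253072 = 6.0147
crude oil: 40.7 × (76.47/70.26) = 40.7 × 1.088386 = 44.2973
copper: 16.8 × (7170.72/6525.54) = 16.8 × 1.098870 = 18.4610
Index = Σ wᵢ·(p₁ᵢ/p₀ᵢ) = 29.9758 + 5.7742 + 6.0147 + 44.2973 + 18.4610 = 104.5230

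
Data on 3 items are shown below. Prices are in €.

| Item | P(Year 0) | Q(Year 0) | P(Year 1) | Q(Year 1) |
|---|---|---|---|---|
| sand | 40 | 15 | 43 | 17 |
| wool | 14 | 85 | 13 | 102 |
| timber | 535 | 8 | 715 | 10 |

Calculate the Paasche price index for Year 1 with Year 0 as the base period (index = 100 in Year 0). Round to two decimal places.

Paasche price index uses current-period quantities as weights.
ΣP(Year 1)·Q(Year 1) = 43×17 + 13×102 + 715×10 = 731 + 1326 + 7150 = 9207
ΣP(Year 0)·Q(Year 1) = 40×17 + 14×102 + 535×10 = 680 + 1428 + 5350 = 7458
Index = 9207 / 7458 × 100 = 123.4513

123.45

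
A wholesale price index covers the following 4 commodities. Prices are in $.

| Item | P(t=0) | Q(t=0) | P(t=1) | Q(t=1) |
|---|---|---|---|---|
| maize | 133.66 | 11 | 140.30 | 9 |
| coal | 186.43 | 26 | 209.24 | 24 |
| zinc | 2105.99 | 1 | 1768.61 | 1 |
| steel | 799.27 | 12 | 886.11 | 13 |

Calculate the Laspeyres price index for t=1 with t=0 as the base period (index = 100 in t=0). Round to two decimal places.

Laspeyres price index uses base-period quantities as weights.
ΣP(t=1)·Q(t=0) = 140.30×11 + 209.24×26 + 1768.61×1 + 886.11×12 = 1543.3 + 5440.24 + 1768.61 + 10633.32 = 19385.47
ΣP(t=0)·Q(t=0) = 133.66×11 + 186.43×26 + 2105.99×1 + 799.27×12 = 1470.26 + 4847.18 + 2105.99 + 9591.24 = 18014.67
Index = 19385.47 / 18014.67 × 100 = 107.6094

107.61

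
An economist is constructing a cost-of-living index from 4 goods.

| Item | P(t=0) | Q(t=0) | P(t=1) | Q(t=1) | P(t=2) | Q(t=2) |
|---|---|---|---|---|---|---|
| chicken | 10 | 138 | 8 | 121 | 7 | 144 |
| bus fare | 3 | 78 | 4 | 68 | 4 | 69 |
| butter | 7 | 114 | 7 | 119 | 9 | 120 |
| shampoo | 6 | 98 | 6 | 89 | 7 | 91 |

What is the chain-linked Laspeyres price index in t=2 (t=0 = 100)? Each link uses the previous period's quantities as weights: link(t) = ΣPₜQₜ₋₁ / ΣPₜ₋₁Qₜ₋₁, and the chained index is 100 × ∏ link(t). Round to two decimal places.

Link t=0→t=1:
ΣP(t=1)Q(t=0) = 8×138 + 4×78 + 7×114 + 6×98 = 1104 + 312 + 798 + 588 = 2802
ΣP(t=0)Q(t=0) = 10×138 + 3×78 + 7×114 + 6×98 = 1380 + 234 + 798 + 588 = 3000
link = 2802/3000 = 0.934000
Link t=1→t=2:
ΣP(t=2)Q(t=1) = 7×121 + 4×68 + 9×119 + 7×89 = 847 + 272 + 1071 + 623 = 2813
ΣP(t=1)Q(t=1) = 8×121 + 4×68 + 7×119 + 6×89 = 968 + 272 + 833 + 534 = 2607
link = 2813/2607 = 1.079018
Chained index = 100 × 0.934000 × 1.079018 = 100.7803

100.78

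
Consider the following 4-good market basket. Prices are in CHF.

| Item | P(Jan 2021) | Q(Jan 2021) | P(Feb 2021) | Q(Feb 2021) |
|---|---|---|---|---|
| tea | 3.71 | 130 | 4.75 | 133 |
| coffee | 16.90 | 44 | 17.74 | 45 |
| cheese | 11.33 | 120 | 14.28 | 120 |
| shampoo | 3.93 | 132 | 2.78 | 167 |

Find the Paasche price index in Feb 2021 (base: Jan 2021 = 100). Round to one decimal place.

Paasche price index uses current-period quantities as weights.
ΣP(Feb 2021)·Q(Feb 2021) = 4.75×133 + 17.74×45 + 14.28×120 + 2.78×167 = 631.75 + 798.3 + 1713.6 + 464.26 = 3607.91
ΣP(Jan 2021)·Q(Feb 2021) = 3.71×133 + 16.90×45 + 11.33×120 + 3.93×167 = 493.43 + 760.5 + 1359.6 + 656.31 = 3269.84
Index = 3607.91 / 3269.84 × 100 = 110.3390

110.3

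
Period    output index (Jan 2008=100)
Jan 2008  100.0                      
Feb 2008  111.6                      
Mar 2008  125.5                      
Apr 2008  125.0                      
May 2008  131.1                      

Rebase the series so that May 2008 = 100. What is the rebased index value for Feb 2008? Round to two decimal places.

85.13

Rebased(Feb 2008) = 111.6 / 131.1 × 100 = 85.1259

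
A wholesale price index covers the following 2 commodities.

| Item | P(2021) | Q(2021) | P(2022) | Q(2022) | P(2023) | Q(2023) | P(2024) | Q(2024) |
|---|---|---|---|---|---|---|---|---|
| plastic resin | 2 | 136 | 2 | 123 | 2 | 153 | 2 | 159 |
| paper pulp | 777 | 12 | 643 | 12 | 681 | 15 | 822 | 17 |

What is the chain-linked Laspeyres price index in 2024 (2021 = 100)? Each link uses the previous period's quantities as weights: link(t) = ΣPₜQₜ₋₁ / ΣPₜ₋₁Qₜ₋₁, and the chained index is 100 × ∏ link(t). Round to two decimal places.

Link 2021→2022:
ΣP(2022)Q(2021) = 2×136 + 643×12 = 272 + 7716 = 7988
ΣP(2021)Q(2021) = 2×136 + 777×12 = 272 + 9324 = 9596
link = 7988/9596 = 0.832430
Link 2022→2023:
ΣP(2023)Q(2022) = 2×123 + 681×12 = 246 + 8172 = 8418
ΣP(2022)Q(2022) = 2×123 + 643×12 = 246 + 7716 = 7962
link = 8418/7962 = 1.057272
Link 2023→2024:
ΣP(2024)Q(2023) = 2×153 + 822×15 = 306 + 12330 = 12636
ΣP(2023)Q(2023) = 2×153 + 681×15 = 306 + 10215 = 10521
link = 12636/10521 = 1.201027
Chained index = 100 × 0.832430 × 1.057272 × 1.201027 = 105.7030

105.70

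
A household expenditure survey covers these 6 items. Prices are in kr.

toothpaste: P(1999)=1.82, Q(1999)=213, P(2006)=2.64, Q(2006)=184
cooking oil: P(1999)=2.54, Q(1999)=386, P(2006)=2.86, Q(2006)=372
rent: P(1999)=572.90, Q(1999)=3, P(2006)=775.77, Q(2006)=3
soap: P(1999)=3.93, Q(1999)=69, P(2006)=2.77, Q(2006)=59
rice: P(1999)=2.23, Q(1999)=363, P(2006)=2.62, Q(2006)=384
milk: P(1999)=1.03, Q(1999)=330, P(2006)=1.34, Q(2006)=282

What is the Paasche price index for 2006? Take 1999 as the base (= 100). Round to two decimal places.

123.93

Paasche price index uses current-period quantities as weights.
ΣP(2006)·Q(2006) = 2.64×184 + 2.86×372 + 775.77×3 + 2.77×59 + 2.62×384 + 1.34×282 = 485.76 + 1063.92 + 2327.31 + 163.43 + 1006.08 + 377.88 = 5424.38
ΣP(1999)·Q(2006) = 1.82×184 + 2.54×372 + 572.90×3 + 3.93×59 + 2.23×384 + 1.03×282 = 334.88 + 944.88 + 1718.7 + 231.87 + 856.32 + 290.46 = 4377.11
Index = 5424.38 / 4377.11 × 100 = 123.9261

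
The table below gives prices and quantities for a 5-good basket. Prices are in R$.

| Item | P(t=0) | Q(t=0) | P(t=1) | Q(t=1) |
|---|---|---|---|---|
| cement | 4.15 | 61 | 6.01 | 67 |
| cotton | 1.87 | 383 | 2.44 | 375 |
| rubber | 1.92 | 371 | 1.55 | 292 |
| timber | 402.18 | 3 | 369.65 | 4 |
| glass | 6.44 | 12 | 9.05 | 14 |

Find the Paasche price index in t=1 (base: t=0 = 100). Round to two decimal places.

104.22

Paasche price index uses current-period quantities as weights.
ΣP(t=1)·Q(t=1) = 6.01×67 + 2.44×375 + 1.55×292 + 369.65×4 + 9.05×14 = 402.67 + 915 + 452.6 + 1478.6 + 126.7 = 3375.57
ΣP(t=0)·Q(t=1) = 4.15×67 + 1.87×375 + 1.92×292 + 402.18×4 + 6.44×14 = 278.05 + 701.25 + 560.64 + 1608.72 + 90.16 = 3238.82
Index = 3375.57 / 3238.82 × 100 = 104.2222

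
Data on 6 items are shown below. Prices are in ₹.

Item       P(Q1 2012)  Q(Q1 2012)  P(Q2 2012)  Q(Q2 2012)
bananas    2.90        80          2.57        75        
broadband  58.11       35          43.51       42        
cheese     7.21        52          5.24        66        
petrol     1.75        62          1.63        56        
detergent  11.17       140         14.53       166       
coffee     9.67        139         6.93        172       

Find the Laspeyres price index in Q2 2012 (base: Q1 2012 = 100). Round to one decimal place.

Laspeyres price index uses base-period quantities as weights.
ΣP(Q2 2012)·Q(Q1 2012) = 2.57×80 + 43.51×35 + 5.24×52 + 1.63×62 + 14.53×140 + 6.93×139 = 205.6 + 1522.85 + 272.48 + 101.06 + 2034.2 + 963.27 = 5099.46
ΣP(Q1 2012)·Q(Q1 2012) = 2.90×80 + 58.11×35 + 7.21×52 + 1.75×62 + 11.17×140 + 9.67×139 = 232 + 2033.85 + 374.92 + 108.5 + 1563.8 + 1344.13 = 5657.2
Index = 5099.46 / 5657.2 × 100 = 90.1411

90.1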